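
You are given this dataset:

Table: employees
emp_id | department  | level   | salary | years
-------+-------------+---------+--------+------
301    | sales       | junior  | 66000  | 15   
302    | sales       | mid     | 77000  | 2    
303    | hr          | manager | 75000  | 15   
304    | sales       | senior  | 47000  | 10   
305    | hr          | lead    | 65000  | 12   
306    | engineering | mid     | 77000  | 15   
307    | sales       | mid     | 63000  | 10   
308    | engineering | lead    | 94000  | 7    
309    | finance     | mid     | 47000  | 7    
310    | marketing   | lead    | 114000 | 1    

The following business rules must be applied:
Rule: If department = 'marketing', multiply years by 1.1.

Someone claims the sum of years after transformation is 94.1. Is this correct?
Yes, the result is correct.

Step 1: Calculate the correct sum after transformation
Step 2: Apply multiplier 1.1 to records where department = 'marketing'
Step 3: Correct result = 94.1
Step 4: Claimed result = 94.1
Step 5: 94.1 = 94.1 ✓
Conclusion: The claimed result is correct.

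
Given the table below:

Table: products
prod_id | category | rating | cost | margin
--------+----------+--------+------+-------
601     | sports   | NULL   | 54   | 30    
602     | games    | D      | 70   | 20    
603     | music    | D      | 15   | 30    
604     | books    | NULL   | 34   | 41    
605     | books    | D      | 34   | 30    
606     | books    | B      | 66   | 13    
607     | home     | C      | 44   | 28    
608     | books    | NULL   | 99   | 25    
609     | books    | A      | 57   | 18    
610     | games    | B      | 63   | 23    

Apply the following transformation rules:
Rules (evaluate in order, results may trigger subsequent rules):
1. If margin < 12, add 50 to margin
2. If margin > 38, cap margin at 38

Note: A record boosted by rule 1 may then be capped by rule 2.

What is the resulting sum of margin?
255

Step 1: Apply rule 1 to records with margin < 12
  - 0 records get bonus of 50
  - Of these, 0 records then exceed 38 and get capped
Step 2: Apply rule 2 to records with margin > 38
  - 1 records (original) are capped
Step 3: Calculate final sum = 255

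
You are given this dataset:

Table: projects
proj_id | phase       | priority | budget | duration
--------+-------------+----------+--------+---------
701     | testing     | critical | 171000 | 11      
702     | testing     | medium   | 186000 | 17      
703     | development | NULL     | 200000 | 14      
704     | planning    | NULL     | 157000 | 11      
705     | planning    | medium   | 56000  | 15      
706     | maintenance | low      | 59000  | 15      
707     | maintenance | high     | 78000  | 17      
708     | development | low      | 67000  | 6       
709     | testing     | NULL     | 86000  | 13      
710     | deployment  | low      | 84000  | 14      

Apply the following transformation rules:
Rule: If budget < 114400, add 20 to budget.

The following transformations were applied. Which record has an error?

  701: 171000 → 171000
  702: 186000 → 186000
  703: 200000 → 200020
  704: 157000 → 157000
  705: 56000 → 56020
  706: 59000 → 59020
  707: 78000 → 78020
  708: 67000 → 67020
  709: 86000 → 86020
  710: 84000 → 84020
Record 703 has an error. The correct transformed value should be 200000, not 200020.

Step 1: Check each record against the rule
Step 2: Record 703 has budget = 200000
Step 3: Since 200000 >= 114400, the bonus should not have been applied
Step 4: Correct value = 200000, but claimed value = 200020
Conclusion: Record 703 has the error.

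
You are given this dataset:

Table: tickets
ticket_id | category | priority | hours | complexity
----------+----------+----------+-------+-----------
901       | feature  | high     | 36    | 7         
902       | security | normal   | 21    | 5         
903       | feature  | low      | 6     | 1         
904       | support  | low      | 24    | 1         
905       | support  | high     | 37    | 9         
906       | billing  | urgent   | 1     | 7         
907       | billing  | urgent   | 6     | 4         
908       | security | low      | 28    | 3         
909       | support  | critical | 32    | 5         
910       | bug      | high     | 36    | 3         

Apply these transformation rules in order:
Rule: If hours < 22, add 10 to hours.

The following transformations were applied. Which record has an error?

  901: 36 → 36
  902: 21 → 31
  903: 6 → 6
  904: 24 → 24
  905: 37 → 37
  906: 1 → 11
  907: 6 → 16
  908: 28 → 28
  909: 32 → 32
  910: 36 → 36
Record 903 has an error. The correct transformed value should be 16, not 6.

Step 1: Check each record against the rule
Step 2: Record 903 has hours = 6
Step 3: Since 6 < 22, the bonus should have been applied
Step 4: Correct value = 16, but claimed value = 6
Conclusion: Record 903 has the error.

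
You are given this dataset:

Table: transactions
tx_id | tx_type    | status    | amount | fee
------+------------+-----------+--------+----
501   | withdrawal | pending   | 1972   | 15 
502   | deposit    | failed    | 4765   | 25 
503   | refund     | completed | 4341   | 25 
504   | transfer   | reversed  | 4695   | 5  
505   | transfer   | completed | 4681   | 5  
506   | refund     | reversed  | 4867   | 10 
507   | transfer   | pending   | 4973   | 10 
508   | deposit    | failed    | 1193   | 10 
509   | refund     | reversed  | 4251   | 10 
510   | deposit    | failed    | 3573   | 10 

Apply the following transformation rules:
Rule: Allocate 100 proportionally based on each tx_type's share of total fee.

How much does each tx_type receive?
deposit: 36.0, refund: 36.0, transfer: 16.0, withdrawal: 12.0

Step 1: Calculate total fee = 125
Step 2: Calculate each tx_type's proportion:
  deposit: 45/125 = 36.00% → 36.0
  refund: 45/125 = 36.00% → 36.0
  transfer: 20/125 = 16.00% → 16.0
  withdrawal: 15/125 = 12.00% → 12.0
Step 3: Verify: sum of allocations ≈ 100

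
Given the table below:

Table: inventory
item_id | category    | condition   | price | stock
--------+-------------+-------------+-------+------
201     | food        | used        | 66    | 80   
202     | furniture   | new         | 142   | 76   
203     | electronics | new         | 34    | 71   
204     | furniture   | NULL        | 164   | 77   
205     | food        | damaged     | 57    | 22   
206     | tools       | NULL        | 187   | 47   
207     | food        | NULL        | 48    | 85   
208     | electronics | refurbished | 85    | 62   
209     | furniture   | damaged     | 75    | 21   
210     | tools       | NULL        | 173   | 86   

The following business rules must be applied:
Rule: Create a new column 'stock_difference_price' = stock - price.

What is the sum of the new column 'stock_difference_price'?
-404

Step 1: For each record, compute stock - price
Example calculations:
  80 - 66 = 14
  76 - 142 = -66
  71 - 34 = 37
  ...
Step 2: Sum all derived values
Step 3: Total = -404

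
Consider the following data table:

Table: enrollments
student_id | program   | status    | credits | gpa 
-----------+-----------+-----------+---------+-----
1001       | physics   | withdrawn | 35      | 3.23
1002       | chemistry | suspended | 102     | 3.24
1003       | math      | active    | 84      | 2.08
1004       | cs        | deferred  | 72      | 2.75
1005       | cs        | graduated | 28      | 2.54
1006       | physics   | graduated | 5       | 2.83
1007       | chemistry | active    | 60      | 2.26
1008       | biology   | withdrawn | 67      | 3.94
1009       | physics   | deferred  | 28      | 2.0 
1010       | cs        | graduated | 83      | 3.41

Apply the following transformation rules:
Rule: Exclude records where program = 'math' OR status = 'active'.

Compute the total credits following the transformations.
420

Step 1: Find records where program = 'math' OR status = 'active'
Step 2: 2 records match, summing to 144
Step 3: Original sum: 564
Step 4: Remaining sum = 564 - 144 = 420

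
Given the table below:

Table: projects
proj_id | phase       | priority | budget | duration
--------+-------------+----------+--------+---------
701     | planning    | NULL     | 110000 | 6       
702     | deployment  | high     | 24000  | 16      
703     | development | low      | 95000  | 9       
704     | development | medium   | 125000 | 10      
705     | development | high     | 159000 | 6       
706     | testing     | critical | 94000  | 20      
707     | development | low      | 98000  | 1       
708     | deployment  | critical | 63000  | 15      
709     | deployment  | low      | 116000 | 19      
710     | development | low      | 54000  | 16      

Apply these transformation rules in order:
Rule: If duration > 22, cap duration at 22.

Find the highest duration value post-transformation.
20

Step 1: Original maximum duration = 20
Step 2: Check cap of 22 against maximum
Step 3: No records exceed the cap (max 20 <= cap 22), so no capping applies
Step 4: Maximum after transformation = 20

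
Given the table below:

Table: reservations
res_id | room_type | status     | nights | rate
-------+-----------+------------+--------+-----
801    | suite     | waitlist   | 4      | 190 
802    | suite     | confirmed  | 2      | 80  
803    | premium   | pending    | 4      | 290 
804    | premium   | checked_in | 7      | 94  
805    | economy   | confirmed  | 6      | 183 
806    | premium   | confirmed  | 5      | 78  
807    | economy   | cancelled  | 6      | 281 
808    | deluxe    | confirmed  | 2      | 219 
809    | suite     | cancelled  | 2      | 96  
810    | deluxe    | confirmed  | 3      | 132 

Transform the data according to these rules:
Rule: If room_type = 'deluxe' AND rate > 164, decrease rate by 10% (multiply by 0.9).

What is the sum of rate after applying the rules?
1621.1

Step 1: Find records where room_type = 'deluxe' AND rate > 164
Step 2: 1 records match, summing to 219
Step 3: After multiplier: 219 × 0.9 = 197.1
Step 4: Unaffected records sum: 1424
Step 5: Final sum = 197.1 + 1424 = 1621.1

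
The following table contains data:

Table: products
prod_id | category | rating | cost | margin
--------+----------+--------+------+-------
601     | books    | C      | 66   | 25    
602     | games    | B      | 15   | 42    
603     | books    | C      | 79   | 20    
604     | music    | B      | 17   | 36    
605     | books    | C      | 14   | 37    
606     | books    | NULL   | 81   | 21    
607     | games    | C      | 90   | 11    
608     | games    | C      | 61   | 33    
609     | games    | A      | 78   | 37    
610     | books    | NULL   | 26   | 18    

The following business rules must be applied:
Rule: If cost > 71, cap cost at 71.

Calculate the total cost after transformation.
483

Step 1: 4 records have cost > 71
Step 2: These records originally summed to 328
Step 3: After capping: 4 × 71 = 284
Step 4: Unaffected records sum: 199
Step 5: Final sum = 284 + 199 = 483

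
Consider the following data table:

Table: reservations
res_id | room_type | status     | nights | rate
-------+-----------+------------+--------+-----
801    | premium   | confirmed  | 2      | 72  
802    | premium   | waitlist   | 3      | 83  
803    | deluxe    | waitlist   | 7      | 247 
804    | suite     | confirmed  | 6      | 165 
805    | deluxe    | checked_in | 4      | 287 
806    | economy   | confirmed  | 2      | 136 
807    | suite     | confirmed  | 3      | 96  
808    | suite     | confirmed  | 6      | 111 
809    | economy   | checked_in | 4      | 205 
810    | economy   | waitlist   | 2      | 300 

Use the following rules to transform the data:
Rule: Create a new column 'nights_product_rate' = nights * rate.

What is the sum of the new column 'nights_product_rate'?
6906

Step 1: For each record, compute nights * rate
Example calculations:
  2 * 72 = 144
  3 * 83 = 249
  7 * 247 = 1729
  ...
Step 2: Sum all derived values
Step 3: Total = 6906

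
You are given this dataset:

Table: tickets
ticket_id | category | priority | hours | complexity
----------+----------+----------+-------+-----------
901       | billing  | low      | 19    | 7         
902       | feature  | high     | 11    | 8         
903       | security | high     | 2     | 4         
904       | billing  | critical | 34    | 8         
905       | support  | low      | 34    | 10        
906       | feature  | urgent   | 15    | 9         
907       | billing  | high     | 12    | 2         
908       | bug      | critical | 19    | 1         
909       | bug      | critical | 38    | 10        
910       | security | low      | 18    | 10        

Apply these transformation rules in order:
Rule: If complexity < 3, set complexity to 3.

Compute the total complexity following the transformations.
72

Step 1: 2 records have complexity < 3
Step 2: These records originally summed to 3
Step 3: After setting to minimum: 2 × 3 = 6
Step 4: Unaffected records sum: 66
Step 5: Final sum = 6 + 66 = 72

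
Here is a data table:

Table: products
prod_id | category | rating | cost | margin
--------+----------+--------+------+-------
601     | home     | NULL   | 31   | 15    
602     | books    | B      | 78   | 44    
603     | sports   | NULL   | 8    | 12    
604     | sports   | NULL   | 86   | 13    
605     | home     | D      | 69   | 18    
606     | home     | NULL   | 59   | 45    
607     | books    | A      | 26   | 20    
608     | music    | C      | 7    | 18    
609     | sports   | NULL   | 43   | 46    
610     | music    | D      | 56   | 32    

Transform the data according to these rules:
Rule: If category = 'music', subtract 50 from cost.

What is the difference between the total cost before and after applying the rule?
100

Step 1: Original sum of cost = 463
Step 2: 2 records have category = 'music'
Step 3: Each affected record changes by -50
Step 4: Total change = 2 × -50 = -100
Step 5: New sum = 463 + -100 = 363
Step 6: Difference = |363 - 463| = 100
        (Sum decreased by 100)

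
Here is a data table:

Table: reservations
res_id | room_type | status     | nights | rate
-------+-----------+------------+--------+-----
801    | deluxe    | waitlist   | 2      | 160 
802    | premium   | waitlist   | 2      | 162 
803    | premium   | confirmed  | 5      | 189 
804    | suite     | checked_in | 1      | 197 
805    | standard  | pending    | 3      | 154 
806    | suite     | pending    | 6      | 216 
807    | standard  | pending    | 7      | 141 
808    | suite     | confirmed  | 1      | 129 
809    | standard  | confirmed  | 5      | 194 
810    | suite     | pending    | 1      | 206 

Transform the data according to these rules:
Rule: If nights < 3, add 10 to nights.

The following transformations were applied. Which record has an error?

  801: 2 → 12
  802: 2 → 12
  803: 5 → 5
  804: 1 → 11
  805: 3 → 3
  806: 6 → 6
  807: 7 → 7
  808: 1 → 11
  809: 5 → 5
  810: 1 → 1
Record 810 has an error. The correct transformed value should be 11, not 1.

Step 1: Check each record against the rule
Step 2: Record 810 has nights = 1
Step 3: Since 1 < 3, the bonus should have been applied
Step 4: Correct value = 11, but claimed value = 1
Conclusion: Record 810 has the error.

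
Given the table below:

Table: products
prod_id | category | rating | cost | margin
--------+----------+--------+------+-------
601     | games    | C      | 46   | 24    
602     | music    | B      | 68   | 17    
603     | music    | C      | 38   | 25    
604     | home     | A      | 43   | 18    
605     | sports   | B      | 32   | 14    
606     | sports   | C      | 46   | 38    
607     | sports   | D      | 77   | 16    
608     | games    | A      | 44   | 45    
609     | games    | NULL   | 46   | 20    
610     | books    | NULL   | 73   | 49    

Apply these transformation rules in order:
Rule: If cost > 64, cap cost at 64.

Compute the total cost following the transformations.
487

Step 1: 3 records have cost > 64
Step 2: These records originally summed to 218
Step 3: After capping: 3 × 64 = 192
Step 4: Unaffected records sum: 295
Step 5: Final sum = 192 + 295 = 487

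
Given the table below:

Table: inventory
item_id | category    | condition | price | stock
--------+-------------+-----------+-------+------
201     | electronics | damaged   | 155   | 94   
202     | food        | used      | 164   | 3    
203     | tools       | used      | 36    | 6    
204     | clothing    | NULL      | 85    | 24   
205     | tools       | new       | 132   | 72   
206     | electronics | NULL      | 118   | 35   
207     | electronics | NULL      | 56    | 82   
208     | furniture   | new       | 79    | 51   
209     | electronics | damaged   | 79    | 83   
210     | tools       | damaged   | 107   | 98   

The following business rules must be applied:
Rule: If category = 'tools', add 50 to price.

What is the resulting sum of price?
1161

Step 1: Count records where category = 'tools': 3
Step 2: Total bonus added: 3 × 50 = 150
Step 3: Original sum of price: 1011
Step 4: Final sum = 1011 + 150 = 1161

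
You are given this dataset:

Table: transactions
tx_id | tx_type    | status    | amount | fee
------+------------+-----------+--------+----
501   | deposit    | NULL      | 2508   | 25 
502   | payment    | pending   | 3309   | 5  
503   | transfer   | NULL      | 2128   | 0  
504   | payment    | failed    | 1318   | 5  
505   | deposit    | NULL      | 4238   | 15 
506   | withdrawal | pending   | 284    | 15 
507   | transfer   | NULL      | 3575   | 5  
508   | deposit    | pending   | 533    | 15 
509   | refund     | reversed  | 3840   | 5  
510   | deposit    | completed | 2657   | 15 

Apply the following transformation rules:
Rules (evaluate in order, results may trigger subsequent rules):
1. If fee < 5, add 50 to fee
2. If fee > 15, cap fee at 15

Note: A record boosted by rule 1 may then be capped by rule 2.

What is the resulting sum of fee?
110

Step 1: Apply rule 1 to records with fee < 5
  - 1 records get bonus of 50
  - Of these, 1 records then exceed 15 and get capped
Step 2: Apply rule 2 to records with fee > 15
  - 1 records (original) are capped
Step 3: Calculate final sum = 110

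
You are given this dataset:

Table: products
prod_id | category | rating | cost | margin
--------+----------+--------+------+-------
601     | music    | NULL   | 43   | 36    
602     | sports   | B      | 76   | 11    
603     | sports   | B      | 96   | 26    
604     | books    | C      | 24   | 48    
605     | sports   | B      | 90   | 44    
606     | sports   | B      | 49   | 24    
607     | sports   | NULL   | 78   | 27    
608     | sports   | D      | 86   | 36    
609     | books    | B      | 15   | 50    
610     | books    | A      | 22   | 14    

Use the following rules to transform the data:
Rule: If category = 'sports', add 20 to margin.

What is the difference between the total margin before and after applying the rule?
120

Step 1: Original sum of margin = 316
Step 2: 6 records have category = 'sports'
Step 3: Each affected record changes by 20
Step 4: Total change = 6 × 20 = 120
Step 5: New sum = 316 + 120 = 436
Step 6: Difference = |436 - 316| = 120
        (Sum increased by 120)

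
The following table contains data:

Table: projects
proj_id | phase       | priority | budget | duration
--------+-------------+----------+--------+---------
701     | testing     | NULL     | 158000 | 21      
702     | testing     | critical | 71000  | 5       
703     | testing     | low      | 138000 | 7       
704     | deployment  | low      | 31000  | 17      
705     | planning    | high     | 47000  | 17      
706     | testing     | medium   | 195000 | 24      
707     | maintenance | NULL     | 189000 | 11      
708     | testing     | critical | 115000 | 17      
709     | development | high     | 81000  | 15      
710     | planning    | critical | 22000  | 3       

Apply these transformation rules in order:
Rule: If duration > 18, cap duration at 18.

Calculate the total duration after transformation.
128

Step 1: 2 records have duration > 18
Step 2: These records originally summed to 45
Step 3: After capping: 2 × 18 = 36
Step 4: Unaffected records sum: 92
Step 5: Final sum = 36 + 92 = 128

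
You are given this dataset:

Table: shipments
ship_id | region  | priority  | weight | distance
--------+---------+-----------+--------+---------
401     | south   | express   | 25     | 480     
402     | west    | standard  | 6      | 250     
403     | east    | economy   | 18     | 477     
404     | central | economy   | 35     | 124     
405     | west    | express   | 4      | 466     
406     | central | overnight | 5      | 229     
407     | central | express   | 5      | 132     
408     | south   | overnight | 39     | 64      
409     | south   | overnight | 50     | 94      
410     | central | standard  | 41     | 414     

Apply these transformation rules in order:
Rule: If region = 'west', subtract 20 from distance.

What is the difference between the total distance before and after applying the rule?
40

Step 1: Original sum of distance = 2730
Step 2: 2 records have region = 'west'
Step 3: Each affected record changes by -20
Step 4: Total change = 2 × -20 = -40
Step 5: New sum = 2730 + -40 = 2690
Step 6: Difference = |2690 - 2730| = 40
        (Sum decreased by 40)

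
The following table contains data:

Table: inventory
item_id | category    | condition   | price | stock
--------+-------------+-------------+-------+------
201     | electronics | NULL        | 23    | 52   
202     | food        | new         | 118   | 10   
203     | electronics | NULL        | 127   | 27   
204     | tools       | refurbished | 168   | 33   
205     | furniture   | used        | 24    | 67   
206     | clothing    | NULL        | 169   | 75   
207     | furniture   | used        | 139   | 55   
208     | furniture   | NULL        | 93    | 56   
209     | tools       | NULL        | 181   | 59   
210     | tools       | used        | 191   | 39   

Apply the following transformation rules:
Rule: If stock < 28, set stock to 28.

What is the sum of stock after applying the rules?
492

Step 1: 2 records have stock < 28
Step 2: These records originally summed to 37
Step 3: After setting to minimum: 2 × 28 = 56
Step 4: Unaffected records sum: 436
Step 5: Final sum = 56 + 436 = 492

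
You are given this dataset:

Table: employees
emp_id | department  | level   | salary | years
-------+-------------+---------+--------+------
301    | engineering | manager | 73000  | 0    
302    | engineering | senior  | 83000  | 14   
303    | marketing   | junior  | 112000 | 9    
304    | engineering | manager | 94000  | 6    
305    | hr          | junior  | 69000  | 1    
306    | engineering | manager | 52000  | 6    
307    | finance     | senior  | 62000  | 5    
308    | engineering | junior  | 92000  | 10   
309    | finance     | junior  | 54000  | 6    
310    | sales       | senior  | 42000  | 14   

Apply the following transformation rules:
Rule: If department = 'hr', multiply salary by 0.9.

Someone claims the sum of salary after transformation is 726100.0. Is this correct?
Yes, the result is correct.

Step 1: Calculate the correct sum after transformation
Step 2: Apply multiplier 0.9 to records where department = 'hr'
Step 3: Correct result = 726100.0
Step 4: Claimed result = 726100.0
Step 5: 726100.0 = 726100.0 ✓
Conclusion: The claimed result is correct.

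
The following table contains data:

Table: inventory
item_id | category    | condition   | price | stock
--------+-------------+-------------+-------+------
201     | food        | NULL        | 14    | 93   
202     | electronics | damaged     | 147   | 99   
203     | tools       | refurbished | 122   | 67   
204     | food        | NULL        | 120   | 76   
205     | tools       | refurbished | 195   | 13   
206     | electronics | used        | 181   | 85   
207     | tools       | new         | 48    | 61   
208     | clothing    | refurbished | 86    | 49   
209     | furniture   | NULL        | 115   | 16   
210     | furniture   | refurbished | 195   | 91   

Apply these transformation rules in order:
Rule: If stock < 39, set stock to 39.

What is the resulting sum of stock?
699

Step 1: 2 records have stock < 39
Step 2: These records originally summed to 29
Step 3: After setting to minimum: 2 × 39 = 78
Step 4: Unaffected records sum: 621
Step 5: Final sum = 78 + 621 = 699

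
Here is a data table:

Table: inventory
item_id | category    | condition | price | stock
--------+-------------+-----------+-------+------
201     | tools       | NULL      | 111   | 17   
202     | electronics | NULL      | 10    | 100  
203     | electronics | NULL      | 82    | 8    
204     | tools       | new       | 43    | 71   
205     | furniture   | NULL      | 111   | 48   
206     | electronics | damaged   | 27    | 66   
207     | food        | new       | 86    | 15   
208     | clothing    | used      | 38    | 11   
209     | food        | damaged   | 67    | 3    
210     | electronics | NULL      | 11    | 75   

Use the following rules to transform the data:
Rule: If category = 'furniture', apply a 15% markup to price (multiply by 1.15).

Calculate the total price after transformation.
602.65

Step 1: Records with category = 'furniture' have total price = 111
Step 2: Apply multiplier: 111 × 1.15 = 127.65
Step 3: Other records total: 475
Step 4: Final sum = 127.65 + 475 = 602.65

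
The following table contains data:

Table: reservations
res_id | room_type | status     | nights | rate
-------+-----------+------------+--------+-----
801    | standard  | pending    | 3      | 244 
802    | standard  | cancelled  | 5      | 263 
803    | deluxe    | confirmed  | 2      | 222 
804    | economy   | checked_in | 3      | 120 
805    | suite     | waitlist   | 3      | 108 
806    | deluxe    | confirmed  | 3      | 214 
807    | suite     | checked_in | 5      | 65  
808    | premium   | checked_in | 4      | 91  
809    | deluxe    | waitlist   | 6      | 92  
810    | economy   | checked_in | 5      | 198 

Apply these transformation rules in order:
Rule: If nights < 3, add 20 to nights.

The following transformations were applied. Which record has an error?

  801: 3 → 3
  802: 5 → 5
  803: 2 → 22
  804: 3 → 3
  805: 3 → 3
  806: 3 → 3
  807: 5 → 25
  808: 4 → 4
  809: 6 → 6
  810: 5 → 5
Record 807 has an error. The correct transformed value should be 5, not 25.

Step 1: Check each record against the rule
Step 2: Record 807 has nights = 5
Step 3: Since 5 >= 3, the bonus should not have been applied
Step 4: Correct value = 5, but claimed value = 25
Conclusion: Record 807 has the error.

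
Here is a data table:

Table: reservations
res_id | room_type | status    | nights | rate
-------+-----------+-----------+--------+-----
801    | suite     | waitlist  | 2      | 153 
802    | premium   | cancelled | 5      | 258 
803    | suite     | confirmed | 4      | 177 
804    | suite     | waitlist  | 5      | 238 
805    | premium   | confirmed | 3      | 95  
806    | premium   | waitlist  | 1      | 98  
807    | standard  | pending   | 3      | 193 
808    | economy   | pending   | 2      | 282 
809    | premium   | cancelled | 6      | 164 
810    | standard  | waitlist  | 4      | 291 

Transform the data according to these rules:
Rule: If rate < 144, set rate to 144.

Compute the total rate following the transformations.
2044

Step 1: 2 records have rate < 144
Step 2: These records originally summed to 193
Step 3: After setting to minimum: 2 × 144 = 288
Step 4: Unaffected records sum: 1756
Step 5: Final sum = 288 + 1756 = 2044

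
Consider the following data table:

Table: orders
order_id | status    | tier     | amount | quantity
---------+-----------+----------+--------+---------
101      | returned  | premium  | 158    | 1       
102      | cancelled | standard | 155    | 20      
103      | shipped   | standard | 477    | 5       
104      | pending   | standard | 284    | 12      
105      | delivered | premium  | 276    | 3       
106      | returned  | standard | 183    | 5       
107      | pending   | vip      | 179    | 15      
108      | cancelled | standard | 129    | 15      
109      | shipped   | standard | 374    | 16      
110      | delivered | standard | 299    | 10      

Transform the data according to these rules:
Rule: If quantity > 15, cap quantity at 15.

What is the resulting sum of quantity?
96

Step 1: 2 records have quantity > 15
Step 2: These records originally summed to 36
Step 3: After capping: 2 × 15 = 30
Step 4: Unaffected records sum: 66
Step 5: Final sum = 30 + 66 = 96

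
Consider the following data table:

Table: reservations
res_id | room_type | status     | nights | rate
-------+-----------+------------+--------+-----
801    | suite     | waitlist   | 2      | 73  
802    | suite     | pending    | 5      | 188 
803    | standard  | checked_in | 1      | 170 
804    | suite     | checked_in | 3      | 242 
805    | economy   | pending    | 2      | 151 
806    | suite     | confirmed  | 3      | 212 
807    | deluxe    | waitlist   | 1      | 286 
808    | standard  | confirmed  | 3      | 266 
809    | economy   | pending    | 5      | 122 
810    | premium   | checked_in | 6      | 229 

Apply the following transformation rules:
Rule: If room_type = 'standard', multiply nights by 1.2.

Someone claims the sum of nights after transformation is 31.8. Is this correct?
Yes, the result is correct.

Step 1: Calculate the correct sum after transformation
Step 2: Apply multiplier 1.2 to records where room_type = 'standard'
Step 3: Correct result = 31.8
Step 4: Claimed result = 31.8
Step 5: 31.8 = 31.8 ✓
Conclusion: The claimed result is correct.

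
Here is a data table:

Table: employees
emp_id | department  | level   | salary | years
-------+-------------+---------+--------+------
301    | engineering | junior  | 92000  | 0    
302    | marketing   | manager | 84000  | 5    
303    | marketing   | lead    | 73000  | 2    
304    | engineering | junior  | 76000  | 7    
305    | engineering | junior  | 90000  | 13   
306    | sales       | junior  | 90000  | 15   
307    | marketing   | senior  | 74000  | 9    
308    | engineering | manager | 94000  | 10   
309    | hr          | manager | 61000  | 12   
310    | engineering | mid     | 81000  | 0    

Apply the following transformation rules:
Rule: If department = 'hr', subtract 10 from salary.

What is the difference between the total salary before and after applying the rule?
10

Step 1: Original sum of salary = 815000
Step 2: 1 records have department = 'hr'
Step 3: Each affected record changes by -10
Step 4: Total change = 1 × -10 = -10
Step 5: New sum = 815000 + -10 = 814990
Step 6: Difference = |814990 - 815000| = 10
        (Sum decreased by 10)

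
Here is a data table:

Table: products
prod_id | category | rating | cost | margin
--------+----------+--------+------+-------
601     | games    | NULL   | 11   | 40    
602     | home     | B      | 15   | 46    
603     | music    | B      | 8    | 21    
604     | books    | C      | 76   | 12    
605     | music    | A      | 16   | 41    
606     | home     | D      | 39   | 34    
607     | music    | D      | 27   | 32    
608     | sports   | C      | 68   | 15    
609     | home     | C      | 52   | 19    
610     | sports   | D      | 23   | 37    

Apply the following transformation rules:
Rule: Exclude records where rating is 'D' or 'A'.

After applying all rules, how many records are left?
6

Step 1: Count records to exclude
  - 3 (D) + 1 (A) = 4 records
Step 2: Total records: 10
Step 3: Remaining = 10 - 4 = 6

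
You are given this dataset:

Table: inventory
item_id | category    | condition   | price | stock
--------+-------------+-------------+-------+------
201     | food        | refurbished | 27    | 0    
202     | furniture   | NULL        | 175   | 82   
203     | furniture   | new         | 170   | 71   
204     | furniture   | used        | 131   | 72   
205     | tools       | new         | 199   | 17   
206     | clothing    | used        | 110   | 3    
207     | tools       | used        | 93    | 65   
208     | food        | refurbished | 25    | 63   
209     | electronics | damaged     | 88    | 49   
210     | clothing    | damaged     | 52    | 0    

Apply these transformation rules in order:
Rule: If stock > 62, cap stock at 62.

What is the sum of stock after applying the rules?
379

Step 1: 5 records have stock > 62
Step 2: These records originally summed to 353
Step 3: After capping: 5 × 62 = 310
Step 4: Unaffected records sum: 69
Step 5: Final sum = 310 + 69 = 379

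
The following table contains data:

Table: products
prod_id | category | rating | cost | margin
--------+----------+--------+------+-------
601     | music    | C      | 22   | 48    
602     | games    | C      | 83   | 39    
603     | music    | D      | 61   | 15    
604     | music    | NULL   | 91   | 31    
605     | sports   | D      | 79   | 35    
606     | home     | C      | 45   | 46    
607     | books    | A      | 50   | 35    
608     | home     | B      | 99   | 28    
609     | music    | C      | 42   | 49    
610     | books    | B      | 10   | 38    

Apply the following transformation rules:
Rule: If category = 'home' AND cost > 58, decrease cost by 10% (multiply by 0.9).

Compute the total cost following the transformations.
572.1

Step 1: Find records where category = 'home' AND cost > 58
Step 2: 1 records match, summing to 99
Step 3: After multiplier: 99 × 0.9 = 89.1
Step 4: Unaffected records sum: 483
Step 5: Final sum = 89.1 + 483 = 572.1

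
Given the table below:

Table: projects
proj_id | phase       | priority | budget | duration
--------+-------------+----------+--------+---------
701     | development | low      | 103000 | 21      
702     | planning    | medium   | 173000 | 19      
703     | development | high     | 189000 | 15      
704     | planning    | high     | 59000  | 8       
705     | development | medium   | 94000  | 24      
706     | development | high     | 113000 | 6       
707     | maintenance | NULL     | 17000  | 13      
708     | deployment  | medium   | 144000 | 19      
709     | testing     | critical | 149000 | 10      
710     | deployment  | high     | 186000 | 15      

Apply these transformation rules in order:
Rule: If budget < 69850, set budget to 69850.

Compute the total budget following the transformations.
1290700

Step 1: 2 records have budget < 69850
Step 2: These records originally summed to 76000
Step 3: After setting to minimum: 2 × 69850 = 139700
Step 4: Unaffected records sum: 1151000
Step 5: Final sum = 139700 + 1151000 = 1290700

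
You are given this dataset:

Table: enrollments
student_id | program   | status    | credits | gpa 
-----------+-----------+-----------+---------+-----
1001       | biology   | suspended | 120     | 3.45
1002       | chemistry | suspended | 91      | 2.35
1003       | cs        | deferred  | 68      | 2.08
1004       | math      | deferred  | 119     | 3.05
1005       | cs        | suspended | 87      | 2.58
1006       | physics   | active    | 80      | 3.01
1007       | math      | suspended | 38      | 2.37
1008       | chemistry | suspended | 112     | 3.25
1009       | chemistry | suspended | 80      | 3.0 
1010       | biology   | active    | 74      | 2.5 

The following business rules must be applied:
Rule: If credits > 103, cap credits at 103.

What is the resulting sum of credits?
827

Step 1: 3 records have credits > 103
Step 2: These records originally summed to 351
Step 3: After capping: 3 × 103 = 309
Step 4: Unaffected records sum: 518
Step 5: Final sum = 309 + 518 = 827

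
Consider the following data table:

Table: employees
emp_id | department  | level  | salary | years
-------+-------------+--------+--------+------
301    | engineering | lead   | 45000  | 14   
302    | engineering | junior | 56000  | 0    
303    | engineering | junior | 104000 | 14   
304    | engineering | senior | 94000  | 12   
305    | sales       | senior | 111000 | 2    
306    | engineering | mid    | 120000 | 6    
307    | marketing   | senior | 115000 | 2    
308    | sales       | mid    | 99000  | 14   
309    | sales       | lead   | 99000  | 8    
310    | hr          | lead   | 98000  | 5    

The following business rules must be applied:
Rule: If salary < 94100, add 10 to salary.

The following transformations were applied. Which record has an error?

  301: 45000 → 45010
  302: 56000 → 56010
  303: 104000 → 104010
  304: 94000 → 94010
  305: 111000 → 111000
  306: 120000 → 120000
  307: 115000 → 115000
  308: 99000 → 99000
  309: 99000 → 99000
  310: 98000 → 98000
Record 303 has an error. The correct transformed value should be 104000, not 104010.

Step 1: Check each record against the rule
Step 2: Record 303 has salary = 104000
Step 3: Since 104000 >= 94100, the bonus should not have been applied
Step 4: Correct value = 104000, but claimed value = 104010
Conclusion: Record 303 has the error.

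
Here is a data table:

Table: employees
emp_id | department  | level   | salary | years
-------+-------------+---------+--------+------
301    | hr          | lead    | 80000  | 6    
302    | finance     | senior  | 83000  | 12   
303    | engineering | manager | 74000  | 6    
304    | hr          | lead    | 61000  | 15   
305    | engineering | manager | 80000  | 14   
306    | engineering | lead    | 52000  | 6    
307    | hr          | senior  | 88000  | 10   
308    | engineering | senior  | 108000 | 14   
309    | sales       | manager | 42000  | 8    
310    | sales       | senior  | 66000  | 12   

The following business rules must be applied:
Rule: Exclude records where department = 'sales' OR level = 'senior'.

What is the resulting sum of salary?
347000

Step 1: Find records where department = 'sales' OR level = 'senior'
Step 2: 5 records match, summing to 387000
Step 3: Original sum: 734000
Step 4: Remaining sum = 734000 - 387000 = 347000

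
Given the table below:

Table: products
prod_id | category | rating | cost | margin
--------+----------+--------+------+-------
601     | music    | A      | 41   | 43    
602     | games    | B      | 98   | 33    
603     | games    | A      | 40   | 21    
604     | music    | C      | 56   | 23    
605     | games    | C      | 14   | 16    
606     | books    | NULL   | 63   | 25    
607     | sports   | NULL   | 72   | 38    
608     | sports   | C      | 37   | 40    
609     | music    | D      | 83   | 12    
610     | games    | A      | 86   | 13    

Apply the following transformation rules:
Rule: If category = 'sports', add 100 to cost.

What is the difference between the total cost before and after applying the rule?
200

Step 1: Original sum of cost = 590
Step 2: 2 records have category = 'sports'
Step 3: Each affected record changes by 100
Step 4: Total change = 2 × 100 = 200
Step 5: New sum = 590 + 200 = 790
Step 6: Difference = |790 - 590| = 200
        (Sum increased by 200)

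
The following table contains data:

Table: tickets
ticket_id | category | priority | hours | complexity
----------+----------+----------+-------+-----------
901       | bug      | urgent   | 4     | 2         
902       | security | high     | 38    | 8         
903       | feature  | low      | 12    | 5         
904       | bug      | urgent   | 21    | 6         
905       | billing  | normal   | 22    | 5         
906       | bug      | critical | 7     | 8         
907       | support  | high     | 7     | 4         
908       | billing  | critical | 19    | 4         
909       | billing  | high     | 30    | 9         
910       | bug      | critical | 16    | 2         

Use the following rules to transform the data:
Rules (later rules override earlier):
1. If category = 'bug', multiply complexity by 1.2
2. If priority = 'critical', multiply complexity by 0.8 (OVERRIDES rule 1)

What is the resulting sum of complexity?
51.8

Step 1: Rule 2 takes priority for records with priority = 'critical'
  - 3 records: 14 × 0.8 = 11.2
Step 2: Rule 1 applies to remaining records with category = 'bug'
  - 2 records: 8 × 1.2 = 9.6
Step 3: Other records unchanged: 31
Step 4: Final sum = 11.2 + 9.6 + 31 = 51.8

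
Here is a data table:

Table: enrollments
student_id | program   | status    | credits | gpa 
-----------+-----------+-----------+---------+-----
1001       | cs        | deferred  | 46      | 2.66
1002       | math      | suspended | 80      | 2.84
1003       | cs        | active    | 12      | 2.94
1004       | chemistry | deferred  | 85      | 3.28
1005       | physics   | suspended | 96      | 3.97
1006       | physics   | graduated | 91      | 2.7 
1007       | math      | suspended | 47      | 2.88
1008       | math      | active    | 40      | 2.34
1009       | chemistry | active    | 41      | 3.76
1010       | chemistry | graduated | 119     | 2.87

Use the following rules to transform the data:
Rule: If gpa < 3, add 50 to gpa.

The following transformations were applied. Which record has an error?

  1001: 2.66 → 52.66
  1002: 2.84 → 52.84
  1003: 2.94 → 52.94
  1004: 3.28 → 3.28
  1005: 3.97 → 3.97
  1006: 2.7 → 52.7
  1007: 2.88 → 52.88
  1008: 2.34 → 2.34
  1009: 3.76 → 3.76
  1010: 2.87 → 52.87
Record 1008 has an error. The correct transformed value should be 52.34, not 2.34.

Step 1: Check each record against the rule
Step 2: Record 1008 has gpa = 2.34
Step 3: Since 2.34 < 3, the bonus should have been applied
Step 4: Correct value = 52.34, but claimed value = 2.34
Conclusion: Record 1008 has the error.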